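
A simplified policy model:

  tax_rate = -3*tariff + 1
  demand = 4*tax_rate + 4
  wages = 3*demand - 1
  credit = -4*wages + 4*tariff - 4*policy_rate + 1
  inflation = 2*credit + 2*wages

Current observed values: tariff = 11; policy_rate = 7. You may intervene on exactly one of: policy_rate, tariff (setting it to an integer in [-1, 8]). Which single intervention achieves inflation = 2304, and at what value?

set policy_rate = 3

Intervening on policy_rate: with other inputs at their observed values, inflation = -8*policy_rate + 2328. Solving for 2304 gives policy_rate = 3, within [-1, 8].
Intervening on tariff: inflation = 224*tariff - 192. Reaching 2304 requires tariff = 78/7, not an integer.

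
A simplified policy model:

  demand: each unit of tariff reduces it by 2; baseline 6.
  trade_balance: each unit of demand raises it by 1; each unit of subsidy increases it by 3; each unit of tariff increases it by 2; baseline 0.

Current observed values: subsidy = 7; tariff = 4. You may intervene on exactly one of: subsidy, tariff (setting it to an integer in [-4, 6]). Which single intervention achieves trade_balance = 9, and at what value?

Intervening on subsidy: with other inputs at their observed values, trade_balance = 3*subsidy + 6. Solving for 9 gives subsidy = 1, within [-4, 6].
Intervening on tariff: the paths from tariff to trade_balance cancel (net effect zero), leaving trade_balance = 27; 9 is unreachable this way.

set subsidy = 1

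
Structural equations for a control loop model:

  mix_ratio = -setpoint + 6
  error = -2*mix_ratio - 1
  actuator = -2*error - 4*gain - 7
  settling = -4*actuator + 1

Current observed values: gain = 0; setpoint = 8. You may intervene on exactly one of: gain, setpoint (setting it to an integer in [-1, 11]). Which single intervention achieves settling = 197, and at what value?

Intervening on gain: with other inputs at their observed values, settling = 16*gain + 53. Solving for 197 gives gain = 9, within [-1, 11].
Intervening on setpoint: settling = 16*setpoint - 75. Reaching 197 requires setpoint = 17, outside [-1, 11].

set gain = 9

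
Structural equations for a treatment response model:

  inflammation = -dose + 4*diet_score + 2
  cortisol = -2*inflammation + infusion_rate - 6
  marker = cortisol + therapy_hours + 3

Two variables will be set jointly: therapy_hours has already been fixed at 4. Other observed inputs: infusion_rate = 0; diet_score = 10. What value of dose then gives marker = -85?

With therapy_hours held at 4:
Substituting into the inflammation equation gives inflammation = -dose + 42.
Substituting into the cortisol equation gives cortisol = 2*dose - 90.
This gives marker = 2*dose - 83.
Solve 2*dose - 83 = -85: dose = (-85 + 83) / 2 = -1.

dose = -1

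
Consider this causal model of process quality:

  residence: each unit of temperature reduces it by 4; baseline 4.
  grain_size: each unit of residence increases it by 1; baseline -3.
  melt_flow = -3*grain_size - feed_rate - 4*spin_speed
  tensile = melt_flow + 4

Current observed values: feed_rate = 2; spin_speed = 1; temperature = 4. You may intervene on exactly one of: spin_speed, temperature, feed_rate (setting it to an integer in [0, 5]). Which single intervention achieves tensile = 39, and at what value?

Intervening on spin_speed: with other inputs at their observed values, tensile = -4*spin_speed + 47. Solving for 39 gives spin_speed = 2, within [0, 5].
Intervening on temperature: tensile = 12*temperature - 5. Reaching 39 requires temperature = 11/3, not an integer.
Intervening on feed_rate: tensile = -feed_rate + 45. Reaching 39 requires feed_rate = 6, outside [0, 5].

set spin_speed = 2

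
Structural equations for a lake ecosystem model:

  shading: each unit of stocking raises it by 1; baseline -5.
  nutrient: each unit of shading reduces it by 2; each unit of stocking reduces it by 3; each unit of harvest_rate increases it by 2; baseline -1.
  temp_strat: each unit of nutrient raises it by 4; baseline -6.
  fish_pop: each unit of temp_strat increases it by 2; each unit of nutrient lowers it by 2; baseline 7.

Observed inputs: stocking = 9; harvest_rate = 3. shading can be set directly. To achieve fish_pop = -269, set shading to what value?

Intervening on shading fixes its value directly, overriding its dependence on stocking.
Substituting into the nutrient equation gives nutrient = -2*shading - 22.
Substituting into the temp_strat equation gives temp_strat = -8*shading - 94.
This gives fish_pop = -12*shading - 137.
Solve -12*shading - 137 = -269: shading = (-269 + 137) / -12 = 11.

shading = 11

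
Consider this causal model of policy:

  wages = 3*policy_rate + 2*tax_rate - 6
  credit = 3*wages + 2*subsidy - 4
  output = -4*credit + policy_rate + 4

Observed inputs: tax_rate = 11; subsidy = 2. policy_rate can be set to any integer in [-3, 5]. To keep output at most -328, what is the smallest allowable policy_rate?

Substituting into the wages equation gives wages = 3*policy_rate + 16.
Substituting into the credit equation gives credit = 9*policy_rate + 48.
Substituting into the output equation gives output = -35*policy_rate - 188.
Require -35*policy_rate - 188 ≤ -328, so policy_rate ≥ 4.
The smallest integer in [-3, 5] satisfying this is 4.

policy_rate = 4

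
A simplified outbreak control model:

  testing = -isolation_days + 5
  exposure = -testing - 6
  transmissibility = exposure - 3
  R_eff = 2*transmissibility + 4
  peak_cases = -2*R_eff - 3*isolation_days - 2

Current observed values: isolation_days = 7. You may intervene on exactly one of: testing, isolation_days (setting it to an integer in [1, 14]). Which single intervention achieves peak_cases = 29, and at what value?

Intervening on testing: with other inputs at their observed values, peak_cases = 4*testing + 5. Solving for 29 gives testing = 6, within [1, 14].
Intervening on isolation_days: peak_cases = -7*isolation_days + 46. Reaching 29 requires isolation_days = 17/7, not an integer.

set testing = 6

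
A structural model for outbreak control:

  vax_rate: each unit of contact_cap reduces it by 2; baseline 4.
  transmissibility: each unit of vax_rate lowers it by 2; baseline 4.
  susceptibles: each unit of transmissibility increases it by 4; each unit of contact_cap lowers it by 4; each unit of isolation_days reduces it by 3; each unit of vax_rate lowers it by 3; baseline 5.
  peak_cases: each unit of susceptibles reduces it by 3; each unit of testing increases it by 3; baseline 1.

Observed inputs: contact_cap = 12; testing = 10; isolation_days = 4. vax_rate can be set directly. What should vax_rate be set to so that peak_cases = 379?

Intervening on vax_rate fixes its value directly, overriding its dependence on contact_cap.
Substituting into the susceptibles equation gives susceptibles = -11*vax_rate - 39.
This gives peak_cases = 33*vax_rate + 148.
Solve 33*vax_rate + 148 = 379: vax_rate = (379 - 148) / 33 = 7.

vax_rate = 7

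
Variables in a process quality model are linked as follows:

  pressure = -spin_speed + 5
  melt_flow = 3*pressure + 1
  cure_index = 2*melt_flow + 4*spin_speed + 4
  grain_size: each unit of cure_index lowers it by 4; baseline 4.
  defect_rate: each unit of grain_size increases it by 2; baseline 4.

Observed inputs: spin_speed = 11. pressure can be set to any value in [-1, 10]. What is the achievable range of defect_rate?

Intervening on pressure fixes its value directly, overriding its dependence on spin_speed.
Substituting into the cure_index equation gives cure_index = 6*pressure + 50.
This gives grain_size = -24*pressure - 196.
Substituting into the defect_rate equation gives defect_rate = -48*pressure - 388.
Linear in pressure, so extremes are at the endpoints: pressure = -1 gives defect_rate = -340; pressure = 10 gives defect_rate = -868.

-868 to -340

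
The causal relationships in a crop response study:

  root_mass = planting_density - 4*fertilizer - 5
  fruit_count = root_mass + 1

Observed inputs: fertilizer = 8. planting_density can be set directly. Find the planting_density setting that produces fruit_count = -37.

planting_density = -1

Substituting into the root_mass equation gives root_mass = planting_density - 37.
Substituting into the fruit_count equation gives fruit_count = planting_density - 36.
Solve planting_density - 36 = -37: planting_density = (-37 + 36) / 1 = -1.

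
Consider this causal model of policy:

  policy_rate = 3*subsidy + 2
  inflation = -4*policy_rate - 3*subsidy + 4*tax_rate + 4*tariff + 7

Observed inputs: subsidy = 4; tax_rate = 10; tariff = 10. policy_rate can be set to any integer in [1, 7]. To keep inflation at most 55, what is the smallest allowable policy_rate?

policy_rate = 5

Intervening on policy_rate fixes its value directly, overriding its dependence on subsidy.
Substituting into the inflation equation gives inflation = -4*policy_rate + 75.
Require -4*policy_rate + 75 ≤ 55, so policy_rate ≥ 5.
The smallest integer in [1, 7] satisfying this is 5.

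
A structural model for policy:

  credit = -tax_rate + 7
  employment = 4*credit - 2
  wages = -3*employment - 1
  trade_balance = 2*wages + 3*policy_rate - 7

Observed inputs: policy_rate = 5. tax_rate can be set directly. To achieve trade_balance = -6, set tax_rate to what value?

Substituting into the employment equation gives employment = -4*tax_rate + 26.
This gives wages = 12*tax_rate - 79.
Substituting into the trade_balance equation gives trade_balance = 24*tax_rate - 150.
Solve 24*tax_rate - 150 = -6: tax_rate = (-6 + 150) / 24 = 6.

tax_rate = 6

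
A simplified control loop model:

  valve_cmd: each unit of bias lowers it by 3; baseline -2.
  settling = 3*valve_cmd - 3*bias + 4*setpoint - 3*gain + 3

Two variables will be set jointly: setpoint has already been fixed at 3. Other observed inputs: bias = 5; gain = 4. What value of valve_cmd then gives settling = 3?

valve_cmd = 5

With setpoint held at 3:
Intervening on valve_cmd fixes its value directly, overriding its dependence on bias.
Substituting into the settling equation gives settling = 3*valve_cmd - 12.
Solve 3*valve_cmd - 12 = 3: valve_cmd = (3 + 12) / 3 = 5.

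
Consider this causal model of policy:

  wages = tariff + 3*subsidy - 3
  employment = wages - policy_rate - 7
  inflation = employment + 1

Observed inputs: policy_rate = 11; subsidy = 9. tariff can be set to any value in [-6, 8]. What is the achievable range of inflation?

Substituting into the wages equation gives wages = tariff + 24.
This gives employment = tariff + 6.
Substituting into the inflation equation gives inflation = tariff + 7.
Linear in tariff, so extremes are at the endpoints: tariff = -6 gives inflation = 1; tariff = 8 gives inflation = 15.

1 to 15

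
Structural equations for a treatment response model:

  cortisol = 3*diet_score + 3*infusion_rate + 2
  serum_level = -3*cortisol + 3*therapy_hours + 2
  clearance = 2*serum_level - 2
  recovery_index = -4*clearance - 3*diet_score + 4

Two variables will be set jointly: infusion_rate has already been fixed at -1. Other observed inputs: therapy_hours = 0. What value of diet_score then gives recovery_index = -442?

With infusion_rate held at -1:
Substituting into the cortisol equation gives cortisol = 3*diet_score - 1.
Substituting into the serum_level equation gives serum_level = -9*diet_score + 5.
Substituting into the clearance equation gives clearance = -18*diet_score + 8.
Substituting into the recovery_index equation gives recovery_index = 69*diet_score - 28.
Solve 69*diet_score - 28 = -442: diet_score = (-442 + 28) / 69 = -6.

diet_score = -6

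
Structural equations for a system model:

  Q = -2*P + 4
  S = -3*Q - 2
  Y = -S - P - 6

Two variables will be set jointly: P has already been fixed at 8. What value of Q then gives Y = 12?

With P held at 8:
Intervening on Q fixes its value directly, overriding its dependence on P.
Substituting into the Y equation gives Y = 3*Q - 12.
Solve 3*Q - 12 = 12: Q = (12 + 12) / 3 = 8.

Q = 8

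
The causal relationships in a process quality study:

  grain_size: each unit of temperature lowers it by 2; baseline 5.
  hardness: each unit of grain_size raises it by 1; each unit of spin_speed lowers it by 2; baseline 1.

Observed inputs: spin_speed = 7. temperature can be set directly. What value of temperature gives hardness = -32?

temperature = 12

Substituting into the hardness equation gives hardness = -2*temperature - 8.
Solve -2*temperature - 8 = -32: temperature = (-32 + 8) / -2 = 12.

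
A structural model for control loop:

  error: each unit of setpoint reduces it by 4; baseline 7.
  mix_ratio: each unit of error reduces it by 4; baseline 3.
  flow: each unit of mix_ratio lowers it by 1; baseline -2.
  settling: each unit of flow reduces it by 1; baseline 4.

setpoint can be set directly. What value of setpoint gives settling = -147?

setpoint = -8

Substituting into the mix_ratio equation gives mix_ratio = 16*setpoint - 25.
Substituting into the flow equation gives flow = -16*setpoint + 23.
settling becomes 16*setpoint - 19.
Solve 16*setpoint - 19 = -147: setpoint = (-147 + 19) / 16 = -8.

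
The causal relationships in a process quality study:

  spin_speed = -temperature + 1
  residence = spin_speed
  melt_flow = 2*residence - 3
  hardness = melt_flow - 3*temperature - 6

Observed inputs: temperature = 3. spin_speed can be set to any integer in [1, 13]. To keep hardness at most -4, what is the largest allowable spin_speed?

Intervening on spin_speed fixes its value directly, overriding its dependence on temperature.
Substituting into the melt_flow equation gives melt_flow = 2*spin_speed - 3.
Substituting into the hardness equation gives hardness = 2*spin_speed - 18.
Require 2*spin_speed - 18 ≤ -4, so spin_speed ≤ 7.
The largest integer in [1, 13] satisfying this is 7.

spin_speed = 7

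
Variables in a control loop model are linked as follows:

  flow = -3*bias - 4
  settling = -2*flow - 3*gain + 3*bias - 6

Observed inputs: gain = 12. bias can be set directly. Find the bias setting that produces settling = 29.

Substituting into the settling equation gives settling = 9*bias - 34.
Solve 9*bias - 34 = 29: bias = (29 + 34) / 9 = 7.

bias = 7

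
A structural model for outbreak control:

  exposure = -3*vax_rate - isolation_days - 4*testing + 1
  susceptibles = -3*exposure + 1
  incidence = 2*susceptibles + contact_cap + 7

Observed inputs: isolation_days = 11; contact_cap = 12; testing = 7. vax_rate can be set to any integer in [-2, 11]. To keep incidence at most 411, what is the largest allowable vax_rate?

Substituting into the exposure equation gives exposure = -3*vax_rate - 38.
Substituting into the susceptibles equation gives susceptibles = 9*vax_rate + 115.
Substituting into the incidence equation gives incidence = 18*vax_rate + 249.
Require 18*vax_rate + 249 ≤ 411, so vax_rate ≤ 9.
The largest integer in [-2, 11] satisfying this is 9.

vax_rate = 9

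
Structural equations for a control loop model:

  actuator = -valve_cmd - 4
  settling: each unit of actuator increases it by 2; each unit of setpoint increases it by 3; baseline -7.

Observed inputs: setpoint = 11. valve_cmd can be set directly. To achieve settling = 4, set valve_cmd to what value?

Substituting into the settling equation gives settling = -2*valve_cmd + 18.
Solve -2*valve_cmd + 18 = 4: valve_cmd = (4 - 18) / -2 = 7.

valve_cmd = 7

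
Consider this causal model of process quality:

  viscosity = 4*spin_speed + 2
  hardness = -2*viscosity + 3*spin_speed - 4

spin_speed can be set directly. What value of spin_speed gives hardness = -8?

Substituting into the hardness equation gives hardness = -5*spin_speed - 8.
Solve -5*spin_speed - 8 = -8: spin_speed = (-8 + 8) / -5 = 0.

spin_speed = 0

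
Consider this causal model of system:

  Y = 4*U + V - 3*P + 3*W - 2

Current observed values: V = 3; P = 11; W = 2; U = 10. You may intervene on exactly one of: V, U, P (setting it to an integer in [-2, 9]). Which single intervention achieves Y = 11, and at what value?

Intervening on V: with other inputs at their observed values, Y = V + 11. Solving for 11 gives V = 0, within [-2, 9].
Intervening on U: Y = 4*U - 26. Reaching 11 requires U = 37/4, not an integer.
Intervening on P: Y = -3*P + 47. Reaching 11 requires P = 12, outside [-2, 9].

set V = 0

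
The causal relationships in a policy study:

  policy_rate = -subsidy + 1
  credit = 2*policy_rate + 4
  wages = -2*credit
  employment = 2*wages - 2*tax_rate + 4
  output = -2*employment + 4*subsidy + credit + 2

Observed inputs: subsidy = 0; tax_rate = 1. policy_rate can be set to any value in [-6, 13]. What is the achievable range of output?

-74 to 268

Intervening on policy_rate fixes its value directly, overriding its dependence on subsidy.
Substituting into the wages equation gives wages = -4*policy_rate - 8.
Substituting into the employment equation gives employment = -8*policy_rate - 14.
So output = 18*policy_rate + 34.
Linear in policy_rate, so extremes are at the endpoints: policy_rate = -6 gives output = -74; policy_rate = 13 gives output = 268.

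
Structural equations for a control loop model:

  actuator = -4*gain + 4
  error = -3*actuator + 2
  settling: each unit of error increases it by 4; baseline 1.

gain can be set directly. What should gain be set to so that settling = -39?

Substituting into the error equation gives error = 12*gain - 10.
Substituting into the settling equation gives settling = 48*gain - 39.
Solve 48*gain - 39 = -39: gain = (-39 + 39) / 48 = 0.

gain = 0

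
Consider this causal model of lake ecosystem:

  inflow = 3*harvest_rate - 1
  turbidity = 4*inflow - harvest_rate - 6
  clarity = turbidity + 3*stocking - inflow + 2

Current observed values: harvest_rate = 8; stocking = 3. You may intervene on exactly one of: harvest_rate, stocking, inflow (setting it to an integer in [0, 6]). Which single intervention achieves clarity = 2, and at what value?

Intervening on harvest_rate: with other inputs at their observed values, clarity = 8*harvest_rate + 2. Solving for 2 gives harvest_rate = 0, within [0, 6].
Intervening on stocking: clarity = 3*stocking + 57. Reaching 2 requires stocking = -55/3, not an integer.
Intervening on inflow: clarity = 3*inflow - 3. Reaching 2 requires inflow = 5/3, not an integer.

set harvest_rate = 0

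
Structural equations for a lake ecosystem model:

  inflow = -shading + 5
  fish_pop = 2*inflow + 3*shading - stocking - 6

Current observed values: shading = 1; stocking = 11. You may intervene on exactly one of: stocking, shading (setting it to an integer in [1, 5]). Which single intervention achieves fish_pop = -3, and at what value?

Intervening on stocking: fish_pop = -stocking + 5. Reaching -3 requires stocking = 8, outside [1, 5].
Intervening on shading: with other inputs at their observed values, fish_pop = shading - 7. Solving for -3 gives shading = 4, within [1, 5].

set shading = 4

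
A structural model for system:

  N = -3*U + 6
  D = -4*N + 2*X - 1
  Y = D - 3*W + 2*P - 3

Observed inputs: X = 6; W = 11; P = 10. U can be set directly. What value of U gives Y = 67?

U = 8

Substituting into the D equation gives D = 12*U - 13.
Substituting into the Y equation gives Y = 12*U - 29.
Solve 12*U - 29 = 67: U = (67 + 29) / 12 = 8.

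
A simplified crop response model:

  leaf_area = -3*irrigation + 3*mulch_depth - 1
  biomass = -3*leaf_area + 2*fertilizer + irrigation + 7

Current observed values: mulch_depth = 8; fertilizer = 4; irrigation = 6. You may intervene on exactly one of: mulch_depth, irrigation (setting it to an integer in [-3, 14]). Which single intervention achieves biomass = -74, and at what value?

set irrigation = -2

Intervening on mulch_depth: biomass = -9*mulch_depth + 78. Reaching -74 requires mulch_depth = 152/9, not an integer.
Intervening on irrigation: with other inputs at their observed values, biomass = 10*irrigation - 54. Solving for -74 gives irrigation = -2, within [-3, 14].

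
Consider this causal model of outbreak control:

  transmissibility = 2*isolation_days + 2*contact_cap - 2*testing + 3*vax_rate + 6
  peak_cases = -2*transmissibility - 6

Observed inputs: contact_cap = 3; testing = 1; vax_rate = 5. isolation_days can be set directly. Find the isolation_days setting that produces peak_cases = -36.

isolation_days = -5

Substituting into the transmissibility equation gives transmissibility = 2*isolation_days + 25.
Substituting into the peak_cases equation gives peak_cases = -4*isolation_days - 56.
Solve -4*isolation_days - 56 = -36: isolation_days = (-36 + 56) / -4 = -5.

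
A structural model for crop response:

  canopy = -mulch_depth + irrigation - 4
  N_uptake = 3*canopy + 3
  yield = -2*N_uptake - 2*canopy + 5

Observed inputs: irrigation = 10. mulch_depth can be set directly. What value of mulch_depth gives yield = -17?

mulch_depth = 4

Substituting into the canopy equation gives canopy = -mulch_depth + 6.
Substituting into the N_uptake equation gives N_uptake = -3*mulch_depth + 21.
Substituting into the yield equation gives yield = 8*mulch_depth - 49.
Solve 8*mulch_depth - 49 = -17: mulch_depth = (-17 + 49) / 8 = 4.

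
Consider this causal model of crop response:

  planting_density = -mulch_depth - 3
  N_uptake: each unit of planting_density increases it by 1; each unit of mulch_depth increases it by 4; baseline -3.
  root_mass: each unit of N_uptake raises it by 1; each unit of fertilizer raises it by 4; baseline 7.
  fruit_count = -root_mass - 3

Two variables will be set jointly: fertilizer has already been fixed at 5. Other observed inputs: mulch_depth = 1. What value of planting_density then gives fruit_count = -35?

With fertilizer held at 5:
Intervening on planting_density fixes its value directly, overriding its dependence on mulch_depth.
Substituting into the N_uptake equation gives N_uptake = planting_density + 1.
Substituting into the root_mass equation gives root_mass = planting_density + 28.
So fruit_count = -planting_density - 31.
Solve -planting_density - 31 = -35: planting_density = (-35 + 31) / -1 = 4.

planting_density = 4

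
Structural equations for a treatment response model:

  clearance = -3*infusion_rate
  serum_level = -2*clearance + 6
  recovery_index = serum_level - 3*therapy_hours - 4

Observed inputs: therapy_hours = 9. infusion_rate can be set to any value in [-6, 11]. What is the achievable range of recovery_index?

-61 to 41

Substituting into the serum_level equation gives serum_level = 6*infusion_rate + 6.
This gives recovery_index = 6*infusion_rate - 25.
Linear in infusion_rate, so extremes are at the endpoints: infusion_rate = -6 gives recovery_index = -61; infusion_rate = 11 gives recovery_index = 41.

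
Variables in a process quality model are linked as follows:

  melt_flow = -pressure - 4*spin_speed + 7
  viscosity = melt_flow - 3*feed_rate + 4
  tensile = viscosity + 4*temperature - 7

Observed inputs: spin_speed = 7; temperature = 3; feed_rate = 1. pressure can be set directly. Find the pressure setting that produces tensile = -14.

Substituting into the melt_flow equation gives melt_flow = -pressure - 21.
So viscosity = -pressure - 20.
Substituting into the tensile equation gives tensile = -pressure - 15.
Solve -pressure - 15 = -14: pressure = (-14 + 15) / -1 = -1.

pressure = -1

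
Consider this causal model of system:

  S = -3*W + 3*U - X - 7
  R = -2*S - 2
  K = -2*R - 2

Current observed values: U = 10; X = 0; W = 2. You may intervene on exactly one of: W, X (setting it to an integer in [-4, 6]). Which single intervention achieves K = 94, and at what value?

Intervening on W: with other inputs at their observed values, K = -12*W + 94. Solving for 94 gives W = 0, within [-4, 6].
Intervening on X: K = -4*X + 70. Reaching 94 requires X = -6, outside [-4, 6].

set W = 0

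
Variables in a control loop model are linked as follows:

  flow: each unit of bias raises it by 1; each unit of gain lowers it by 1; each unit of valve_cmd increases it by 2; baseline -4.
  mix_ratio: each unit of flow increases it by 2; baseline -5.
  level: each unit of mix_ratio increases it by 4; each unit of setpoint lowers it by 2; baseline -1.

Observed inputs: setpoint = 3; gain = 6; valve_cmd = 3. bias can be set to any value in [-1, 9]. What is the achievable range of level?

-67 to 13

Substituting into the flow equation gives flow = bias - 4.
Substituting into the mix_ratio equation gives mix_ratio = 2*bias - 13.
This gives level = 8*bias - 59.
Linear in bias, so extremes are at the endpoints: bias = -1 gives level = -67; bias = 9 gives level = 13.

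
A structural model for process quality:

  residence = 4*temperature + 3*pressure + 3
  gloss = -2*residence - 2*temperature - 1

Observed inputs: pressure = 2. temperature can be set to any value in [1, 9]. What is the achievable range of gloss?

Substituting into the residence equation gives residence = 4*temperature + 9.
Substituting into the gloss equation gives gloss = -10*temperature - 19.
Linear in temperature, so extremes are at the endpoints: temperature = 1 gives gloss = -29; temperature = 9 gives gloss = -109.

-109 to -29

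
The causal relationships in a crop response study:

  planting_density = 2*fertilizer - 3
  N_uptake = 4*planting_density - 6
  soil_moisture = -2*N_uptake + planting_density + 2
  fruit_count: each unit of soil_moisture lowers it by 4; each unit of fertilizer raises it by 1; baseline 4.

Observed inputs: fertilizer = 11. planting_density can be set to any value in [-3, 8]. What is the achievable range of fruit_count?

Intervening on planting_density fixes its value directly, overriding its dependence on fertilizer.
Substituting into the soil_moisture equation gives soil_moisture = -7*planting_density + 14.
Substituting into the fruit_count equation gives fruit_count = 28*planting_density - 41.
Linear in planting_density, so extremes are at the endpoints: planting_density = -3 gives fruit_count = -125; planting_density = 8 gives fruit_count = 183.

-125 to 183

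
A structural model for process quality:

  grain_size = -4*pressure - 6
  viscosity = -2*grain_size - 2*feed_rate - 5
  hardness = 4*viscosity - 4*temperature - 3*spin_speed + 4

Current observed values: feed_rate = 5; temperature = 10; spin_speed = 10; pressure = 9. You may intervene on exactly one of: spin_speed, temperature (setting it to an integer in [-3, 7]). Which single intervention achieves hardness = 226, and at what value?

set temperature = 6

Intervening on spin_speed: hardness = -3*spin_speed + 240. Reaching 226 requires spin_speed = 14/3, not an integer.
Intervening on temperature: with other inputs at their observed values, hardness = -4*temperature + 250. Solving for 226 gives temperature = 6, within [-3, 7].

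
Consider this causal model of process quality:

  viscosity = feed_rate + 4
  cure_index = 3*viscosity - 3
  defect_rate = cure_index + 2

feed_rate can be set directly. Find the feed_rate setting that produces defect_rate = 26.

Substituting into the cure_index equation gives cure_index = 3*feed_rate + 9.
So defect_rate = 3*feed_rate + 11.
Solve 3*feed_rate + 11 = 26: feed_rate = (26 - 11) / 3 = 5.

feed_rate = 5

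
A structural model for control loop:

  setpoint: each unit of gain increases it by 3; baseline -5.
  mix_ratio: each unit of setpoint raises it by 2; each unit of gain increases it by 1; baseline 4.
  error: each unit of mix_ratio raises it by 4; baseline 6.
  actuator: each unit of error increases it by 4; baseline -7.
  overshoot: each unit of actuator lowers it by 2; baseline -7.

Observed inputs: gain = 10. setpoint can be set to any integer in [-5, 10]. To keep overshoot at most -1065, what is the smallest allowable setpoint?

Intervening on setpoint fixes its value directly, overriding its dependence on gain.
Substituting into the mix_ratio equation gives mix_ratio = 2*setpoint + 14.
So error = 8*setpoint + 62.
Substituting into the actuator equation gives actuator = 32*setpoint + 241.
Substituting into the overshoot equation gives overshoot = -64*setpoint - 489.
Require -64*setpoint - 489 ≤ -1065, so setpoint ≥ 9.
The smallest integer in [-5, 10] satisfying this is 9.

setpoint = 9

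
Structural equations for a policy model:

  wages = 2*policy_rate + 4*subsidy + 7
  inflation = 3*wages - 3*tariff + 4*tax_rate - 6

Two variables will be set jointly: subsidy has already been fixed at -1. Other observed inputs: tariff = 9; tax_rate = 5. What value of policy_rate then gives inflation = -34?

policy_rate = -5

With subsidy held at -1:
Substituting into the wages equation gives wages = 2*policy_rate + 3.
inflation becomes 6*policy_rate - 4.
Solve 6*policy_rate - 4 = -34: policy_rate = (-34 + 4) / 6 = -5.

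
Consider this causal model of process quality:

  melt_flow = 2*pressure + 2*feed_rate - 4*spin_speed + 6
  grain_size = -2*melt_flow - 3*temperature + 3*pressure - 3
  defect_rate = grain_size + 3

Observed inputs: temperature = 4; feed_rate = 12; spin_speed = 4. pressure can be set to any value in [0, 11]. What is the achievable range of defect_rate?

-51 to -40

Substituting into the melt_flow equation gives melt_flow = 2*pressure + 14.
Substituting into the grain_size equation gives grain_size = -pressure - 43.
Substituting into the defect_rate equation gives defect_rate = -pressure - 40.
Linear in pressure, so extremes are at the endpoints: pressure = 0 gives defect_rate = -40; pressure = 11 gives defect_rate = -51.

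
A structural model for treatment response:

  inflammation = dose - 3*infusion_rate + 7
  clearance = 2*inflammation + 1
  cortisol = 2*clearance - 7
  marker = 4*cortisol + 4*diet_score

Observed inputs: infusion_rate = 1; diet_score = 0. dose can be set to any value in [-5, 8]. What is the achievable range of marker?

-36 to 172

Substituting into the inflammation equation gives inflammation = dose + 4.
Substituting into the clearance equation gives clearance = 2*dose + 9.
Substituting into the cortisol equation gives cortisol = 4*dose + 11.
This gives marker = 16*dose + 44.
Linear in dose, so extremes are at the endpoints: dose = -5 gives marker = -36; dose = 8 gives marker = 172.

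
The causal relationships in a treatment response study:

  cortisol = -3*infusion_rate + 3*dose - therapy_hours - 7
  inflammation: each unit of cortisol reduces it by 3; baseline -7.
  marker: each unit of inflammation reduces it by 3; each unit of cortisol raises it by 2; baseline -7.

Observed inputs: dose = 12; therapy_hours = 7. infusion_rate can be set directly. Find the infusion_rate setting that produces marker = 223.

infusion_rate = 1

Substituting into the cortisol equation gives cortisol = -3*infusion_rate + 22.
Substituting into the inflammation equation gives inflammation = 9*infusion_rate - 73.
marker becomes -33*infusion_rate + 256.
Solve -33*infusion_rate + 256 = 223: infusion_rate = (223 - 256) / -33 = 1.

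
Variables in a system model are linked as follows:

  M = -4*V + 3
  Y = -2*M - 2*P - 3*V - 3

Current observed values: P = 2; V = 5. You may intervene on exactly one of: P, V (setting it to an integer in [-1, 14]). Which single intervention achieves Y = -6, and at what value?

set P = 11

Intervening on P: with other inputs at their observed values, Y = -2*P + 16. Solving for -6 gives P = 11, within [-1, 14].
Intervening on V: Y = 5*V - 13. Reaching -6 requires V = 7/5, not an integer.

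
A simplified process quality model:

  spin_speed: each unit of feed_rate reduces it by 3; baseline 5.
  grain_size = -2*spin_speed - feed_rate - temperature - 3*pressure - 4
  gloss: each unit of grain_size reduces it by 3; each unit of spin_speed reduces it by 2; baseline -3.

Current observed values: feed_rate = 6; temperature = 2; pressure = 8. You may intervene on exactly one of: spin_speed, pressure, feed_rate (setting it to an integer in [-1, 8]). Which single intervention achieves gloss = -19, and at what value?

set pressure = 0

Intervening on spin_speed: gloss = 4*spin_speed + 105. Reaching -19 requires spin_speed = -31, outside [-1, 8].
Intervening on pressure: with other inputs at their observed values, gloss = 9*pressure - 19. Solving for -19 gives pressure = 0, within [-1, 8].
Intervening on feed_rate: gloss = -9*feed_rate + 107. Reaching -19 requires feed_rate = 14, outside [-1, 8].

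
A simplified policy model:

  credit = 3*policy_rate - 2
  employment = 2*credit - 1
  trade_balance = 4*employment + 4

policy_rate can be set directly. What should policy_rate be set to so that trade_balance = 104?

policy_rate = 5

Substituting into the employment equation gives employment = 6*policy_rate - 5.
Substituting into the trade_balance equation gives trade_balance = 24*policy_rate - 16.
Solve 24*policy_rate - 16 = 104: policy_rate = (104 + 16) / 24 = 5.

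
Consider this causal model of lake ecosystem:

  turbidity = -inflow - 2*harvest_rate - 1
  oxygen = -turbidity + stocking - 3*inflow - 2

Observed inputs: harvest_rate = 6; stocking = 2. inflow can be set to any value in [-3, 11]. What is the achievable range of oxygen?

-9 to 19

Substituting into the turbidity equation gives turbidity = -inflow - 13.
So oxygen = -2*inflow + 13.
Linear in inflow, so extremes are at the endpoints: inflow = -3 gives oxygen = 19; inflow = 11 gives oxygen = -9.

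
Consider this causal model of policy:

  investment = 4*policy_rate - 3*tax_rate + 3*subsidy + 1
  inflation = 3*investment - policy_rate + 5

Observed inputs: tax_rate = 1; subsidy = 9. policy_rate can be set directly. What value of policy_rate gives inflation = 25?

policy_rate = -5

Substituting into the investment equation gives investment = 4*policy_rate + 25.
So inflation = 11*policy_rate + 80.
Solve 11*policy_rate + 80 = 25: policy_rate = (25 - 80) / 11 = -5.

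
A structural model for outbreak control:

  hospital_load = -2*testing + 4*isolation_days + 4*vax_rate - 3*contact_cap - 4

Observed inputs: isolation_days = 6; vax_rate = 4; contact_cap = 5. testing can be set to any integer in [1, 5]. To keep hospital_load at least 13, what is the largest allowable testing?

Substituting into the hospital_load equation gives hospital_load = -2*testing + 21.
Require -2*testing + 21 ≥ 13, so testing ≤ 4.
The largest integer in [1, 5] satisfying this is 4.

testing = 4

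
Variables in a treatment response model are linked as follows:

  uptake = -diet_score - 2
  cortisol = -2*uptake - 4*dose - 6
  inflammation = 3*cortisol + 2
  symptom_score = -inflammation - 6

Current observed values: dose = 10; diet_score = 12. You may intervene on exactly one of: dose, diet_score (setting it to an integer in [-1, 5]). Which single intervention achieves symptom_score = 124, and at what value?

set diet_score = -1

Intervening on dose: symptom_score = 12*dose - 74. Reaching 124 requires dose = 33/2, not an integer.
Intervening on diet_score: with other inputs at their observed values, symptom_score = -6*diet_score + 118. Solving for 124 gives diet_score = -1, within [-1, 5].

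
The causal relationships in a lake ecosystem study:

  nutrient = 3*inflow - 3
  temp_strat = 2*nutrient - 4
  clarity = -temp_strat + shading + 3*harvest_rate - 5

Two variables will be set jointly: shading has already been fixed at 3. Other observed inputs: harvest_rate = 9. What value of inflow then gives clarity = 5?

With shading held at 3:
Substituting into the temp_strat equation gives temp_strat = 6*inflow - 10.
Substituting into the clarity equation gives clarity = -6*inflow + 35.
Solve -6*inflow + 35 = 5: inflow = (5 - 35) / -6 = 5.

inflow = 5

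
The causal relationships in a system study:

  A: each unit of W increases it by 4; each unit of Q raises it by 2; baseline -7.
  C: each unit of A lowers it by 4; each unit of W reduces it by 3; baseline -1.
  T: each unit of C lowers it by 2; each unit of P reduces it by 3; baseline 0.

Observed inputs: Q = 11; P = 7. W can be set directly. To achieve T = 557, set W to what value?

W = 12

Substituting into the A equation gives A = 4*W + 15.
Substituting into the C equation gives C = -19*W - 61.
T becomes 38*W + 101.
Solve 38*W + 101 = 557: W = (557 - 101) / 38 = 12.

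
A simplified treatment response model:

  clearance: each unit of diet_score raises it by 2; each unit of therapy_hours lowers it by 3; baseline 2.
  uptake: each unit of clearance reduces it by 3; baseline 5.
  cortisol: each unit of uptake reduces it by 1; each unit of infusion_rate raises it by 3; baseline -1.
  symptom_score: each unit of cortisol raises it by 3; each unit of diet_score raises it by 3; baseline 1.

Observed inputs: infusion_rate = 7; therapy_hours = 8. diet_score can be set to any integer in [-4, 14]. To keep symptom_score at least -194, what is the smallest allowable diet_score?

diet_score = -2

Substituting into the clearance equation gives clearance = 2*diet_score - 22.
So uptake = -6*diet_score + 71.
Substituting into the cortisol equation gives cortisol = 6*diet_score - 51.
Substituting into the symptom_score equation gives symptom_score = 21*diet_score - 152.
Require 21*diet_score - 152 ≥ -194, so diet_score ≥ -2.
The smallest integer in [-4, 14] satisfying this is -2.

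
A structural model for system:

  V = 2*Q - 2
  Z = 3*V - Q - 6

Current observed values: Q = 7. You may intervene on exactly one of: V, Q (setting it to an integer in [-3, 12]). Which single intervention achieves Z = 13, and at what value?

set Q = 5

Intervening on V: Z = 3*V - 13. Reaching 13 requires V = 26/3, not an integer.
Intervening on Q: with other inputs at their observed values, Z = 5*Q - 12. Solving for 13 gives Q = 5, within [-3, 12].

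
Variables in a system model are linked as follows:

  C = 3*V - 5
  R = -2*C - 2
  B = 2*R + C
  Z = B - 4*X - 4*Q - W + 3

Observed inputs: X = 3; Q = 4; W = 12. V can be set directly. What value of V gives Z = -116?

V = 10

Substituting into the R equation gives R = -6*V + 8.
Substituting into the B equation gives B = -9*V + 11.
Substituting into the Z equation gives Z = -9*V - 26.
Solve -9*V - 26 = -116: V = (-116 + 26) / -9 = 10.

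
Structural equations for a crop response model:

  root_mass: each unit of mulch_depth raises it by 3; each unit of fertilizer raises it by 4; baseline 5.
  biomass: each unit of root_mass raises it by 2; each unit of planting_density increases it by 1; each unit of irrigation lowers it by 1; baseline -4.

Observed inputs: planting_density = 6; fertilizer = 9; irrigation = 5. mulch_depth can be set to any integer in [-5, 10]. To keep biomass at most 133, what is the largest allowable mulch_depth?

Substituting into the root_mass equation gives root_mass = 3*mulch_depth + 41.
This gives biomass = 6*mulch_depth + 79.
Require 6*mulch_depth + 79 ≤ 133, so mulch_depth ≤ 9.
The largest integer in [-5, 10] satisfying this is 9.

mulch_depth = 9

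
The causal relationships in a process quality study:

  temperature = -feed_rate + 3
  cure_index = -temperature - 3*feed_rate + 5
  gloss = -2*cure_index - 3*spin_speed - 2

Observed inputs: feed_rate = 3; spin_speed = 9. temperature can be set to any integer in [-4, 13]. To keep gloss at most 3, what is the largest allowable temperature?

Intervening on temperature fixes its value directly, overriding its dependence on feed_rate.
Substituting into the cure_index equation gives cure_index = -temperature - 4.
Substituting into the gloss equation gives gloss = 2*temperature - 21.
Require 2*temperature - 21 ≤ 3, so temperature ≤ 12.
The largest integer in [-4, 13] satisfying this is 12.

temperature = 12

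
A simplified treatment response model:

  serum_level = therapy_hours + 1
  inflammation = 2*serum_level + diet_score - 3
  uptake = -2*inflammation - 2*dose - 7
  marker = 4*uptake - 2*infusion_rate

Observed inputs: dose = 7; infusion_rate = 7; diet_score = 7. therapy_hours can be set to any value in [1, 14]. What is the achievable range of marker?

Substituting into the inflammation equation gives inflammation = 2*therapy_hours + 6.
So uptake = -4*therapy_hours - 33.
marker becomes -16*therapy_hours - 146.
Linear in therapy_hours, so extremes are at the endpoints: therapy_hours = 1 gives marker = -162; therapy_hours = 14 gives marker = -370.

-370 to -162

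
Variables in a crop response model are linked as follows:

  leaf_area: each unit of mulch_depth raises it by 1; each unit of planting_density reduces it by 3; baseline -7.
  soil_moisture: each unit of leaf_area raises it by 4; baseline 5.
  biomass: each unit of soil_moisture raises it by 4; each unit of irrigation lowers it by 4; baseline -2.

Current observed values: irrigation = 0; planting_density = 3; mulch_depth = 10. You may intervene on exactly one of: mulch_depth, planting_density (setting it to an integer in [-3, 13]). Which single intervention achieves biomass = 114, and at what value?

set planting_density = -1

Intervening on mulch_depth: biomass = 16*mulch_depth - 238. Reaching 114 requires mulch_depth = 22, outside [-3, 13].
Intervening on planting_density: with other inputs at their observed values, biomass = -48*planting_density + 66. Solving for 114 gives planting_density = -1, within [-3, 13].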